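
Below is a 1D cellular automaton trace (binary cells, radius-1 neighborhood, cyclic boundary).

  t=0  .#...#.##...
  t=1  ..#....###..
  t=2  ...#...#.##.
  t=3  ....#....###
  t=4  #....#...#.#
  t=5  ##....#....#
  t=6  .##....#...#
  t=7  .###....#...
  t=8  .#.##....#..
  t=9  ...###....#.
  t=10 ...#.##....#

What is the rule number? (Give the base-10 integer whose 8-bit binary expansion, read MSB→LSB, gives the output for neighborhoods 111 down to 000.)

  nb ###: next=.  (t=1,i=8, bit7=0)
  nb ##.: next=#  (t=0,i=8, bit6=1)
  nb #.#: next=.  (t=0,i=6, bit5=0)
  nb #..: next=#  (t=0,i=2, bit4=1)
  nb .##: next=#  (t=0,i=7, bit3=1)
  nb .#.: next=.  (t=0,i=1, bit2=0)
  nb ..#: next=.  (t=0,i=0, bit1=0)
  nb ...: next=.  (t=0,i=3, bit0=0)
  bits 01011000 = 88

88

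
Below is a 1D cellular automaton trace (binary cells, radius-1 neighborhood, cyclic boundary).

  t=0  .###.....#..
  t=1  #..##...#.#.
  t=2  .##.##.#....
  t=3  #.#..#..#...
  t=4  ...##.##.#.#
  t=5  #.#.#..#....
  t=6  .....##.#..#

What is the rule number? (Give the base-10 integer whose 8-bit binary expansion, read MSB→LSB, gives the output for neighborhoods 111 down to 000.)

82

  ###|.  b7=0 t=0,i=2
  ##.|#  b6=1 t=0,i=3
  #.#|.  b5=0 t=1,i=9
  #..|#  b4=1 t=0,i=4
  .##|.  b3=0 t=0,i=1
  .#.|.  b2=0 t=0,i=9
  ..#|#  b1=1 t=0,i=0
  ...|.  b0=0 t=0,i=5
  bits 01010010 = 82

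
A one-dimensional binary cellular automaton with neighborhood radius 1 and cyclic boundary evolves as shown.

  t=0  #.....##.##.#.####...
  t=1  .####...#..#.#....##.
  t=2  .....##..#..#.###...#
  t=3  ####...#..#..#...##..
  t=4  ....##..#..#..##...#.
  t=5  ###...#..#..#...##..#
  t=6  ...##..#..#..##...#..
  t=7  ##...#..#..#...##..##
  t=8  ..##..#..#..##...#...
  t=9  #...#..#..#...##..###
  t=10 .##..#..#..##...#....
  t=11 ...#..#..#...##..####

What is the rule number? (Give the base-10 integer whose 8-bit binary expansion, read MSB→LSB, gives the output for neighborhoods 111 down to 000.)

  nb ###: next=.  (t=0,i=15, bit7=0)
  nb ##.: next=.  (t=0,i=7, bit6=0)
  nb #.#: next=#  (t=0,i=8, bit5=1)
  nb #..: next=#  (t=0,i=1, bit4=1)
  nb .##: next=.  (t=0,i=6, bit3=0)
  nb .#.: next=.  (t=0,i=0, bit2=0)
  nb ..#: next=.  (t=0,i=5, bit1=0)
  nb ...: next=#  (t=0,i=2, bit0=1)
  bits 00110001 = 49

49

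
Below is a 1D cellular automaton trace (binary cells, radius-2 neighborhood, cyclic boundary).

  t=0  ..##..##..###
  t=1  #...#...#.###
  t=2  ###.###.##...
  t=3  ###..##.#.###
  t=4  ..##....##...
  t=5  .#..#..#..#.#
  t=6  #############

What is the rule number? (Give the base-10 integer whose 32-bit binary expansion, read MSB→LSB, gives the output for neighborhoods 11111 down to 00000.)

  nb #####: next=.  (t=3,i=0, bit31=0)
  nb ####.: next=.  (t=1,i=12, bit30=0)
  nb ###.#: next=#  (t=2,i=2, bit29=1)
  nb ###..: next=#  (t=0,i=12, bit28=1)
  nb ##.##: next=.  (t=2,i=3, bit27=0)
  nb ##.#.: next=.  (t=3,i=7, bit26=0)
  nb ##..#: next=#  (t=0,i=0, bit25=1)
  nb ##...: next=#  (t=1,i=1, bit24=1)
  nb #.###: next=.  (t=1,i=10, bit23=0)
  nb #.##.: next=#  (t=2,i=8, bit22=1)
  nb #.#.#: next=#  (t=3,i=8, bit21=1)
  nb #.#..: next=#  (t=5,i=1, bit20=1)
  nb #..##: next=.  (t=0,i=1, bit19=0)
  nb #..#.: next=#  (t=5,i=3, bit18=1)
  nb #...#: next=#  (t=1,i=2, bit17=1)
  nb #....: next=.  (t=4,i=5, bit16=0)
  nb .####: next=.  (t=1,i=11, bit15=0)
  nb .###.: next=#  (t=0,i=11, bit14=1)
  nb .##.#: next=.  (t=3,i=6, bit13=0)
  nb .##..: next=.  (t=0,i=3, bit12=0)
  nb .#.##: next=#  (t=1,i=9, bit11=1)
  nb .#.#.: next=#  (t=5,i=0, bit10=1)
  nb .#..#: next=#  (t=5,i=2, bit9=1)
  nb .#...: next=#  (t=1,i=5, bit8=1)
  nb ..###: next=#  (t=0,i=10, bit7=1)
  nb ..##.: next=.  (t=0,i=2, bit6=0)
  nb ..#.#: next=#  (t=1,i=8, bit5=1)
  nb ..#..: next=#  (t=1,i=4, bit4=1)
  nb ...##: next=#  (t=2,i=12, bit3=1)
  nb ...#.: next=.  (t=1,i=3, bit2=0)
  nb ....#: next=.  (t=4,i=0, bit1=0)
  nb .....: next=#  (t=4,i=12, bit0=1)
  bits 00110011011101100100111110111001 = 863391673

863391673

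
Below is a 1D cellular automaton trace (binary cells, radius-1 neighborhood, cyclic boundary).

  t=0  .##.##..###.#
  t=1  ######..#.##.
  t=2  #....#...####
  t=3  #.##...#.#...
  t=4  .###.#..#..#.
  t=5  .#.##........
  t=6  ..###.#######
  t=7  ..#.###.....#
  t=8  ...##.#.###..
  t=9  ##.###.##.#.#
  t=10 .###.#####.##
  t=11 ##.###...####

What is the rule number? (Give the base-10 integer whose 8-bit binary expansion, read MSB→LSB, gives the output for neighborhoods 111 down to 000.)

105

  nb ###: next=.  (t=0,i=9, bit7=0)
  nb ##.: next=#  (t=0,i=2, bit6=1)
  nb #.#: next=#  (t=0,i=0, bit5=1)
  nb #..: next=.  (t=0,i=6, bit4=0)
  nb .##: next=#  (t=0,i=1, bit3=1)
  nb .#.: next=.  (t=0,i=12, bit2=0)
  nb ..#: next=.  (t=0,i=7, bit1=0)
  nb ...: next=#  (t=2,i=2, bit0=1)
  bits 01101001 = 105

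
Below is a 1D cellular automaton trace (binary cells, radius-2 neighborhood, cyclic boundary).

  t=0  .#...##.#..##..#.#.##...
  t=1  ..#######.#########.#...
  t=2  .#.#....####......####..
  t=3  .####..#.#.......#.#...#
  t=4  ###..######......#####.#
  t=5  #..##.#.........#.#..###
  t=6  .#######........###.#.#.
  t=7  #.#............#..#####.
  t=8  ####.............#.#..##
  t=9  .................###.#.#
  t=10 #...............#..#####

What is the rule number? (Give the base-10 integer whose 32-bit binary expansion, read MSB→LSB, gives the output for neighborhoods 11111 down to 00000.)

  nb #####: next=.  (t=1,i=4, bit31=0)
  nb ####.: next=.  (t=1,i=7, bit30=0)
  nb ###.#: next=#  (t=1,i=8, bit29=1)
  nb ###..: next=.  (t=2,i=11, bit28=0)
  nb ##.##: next=#  (t=1,i=9, bit27=1)
  nb ##.#.: next=#  (t=0,i=7, bit26=1)
  nb ##..#: next=#  (t=0,i=13, bit25=1)
  nb ##...: next=.  (t=0,i=21, bit24=0)
  nb #.###: next=#  (t=1,i=10, bit23=1)
  nb #.##.: next=.  (t=0,i=19, bit22=0)
  nb #.#.#: next=#  (t=0,i=17, bit21=1)
  nb #.#..: next=#  (t=0,i=8, bit20=1)
  nb #..##: next=#  (t=0,i=10, bit19=1)
  nb #..#.: next=#  (t=0,i=14, bit18=1)
  nb #...#: next=#  (t=0,i=3, bit17=1)
  nb #....: next=.  (t=0,i=22, bit16=0)
  nb .####: next=#  (t=1,i=3, bit15=1)
  nb .###.: next=.  (t=6,i=17, bit14=0)
  nb .##.#: next=#  (t=0,i=6, bit13=1)
  nb .##..: next=#  (t=0,i=12, bit12=1)
  nb .#.##: next=#  (t=0,i=18, bit11=1)
  nb .#.#.: next=#  (t=0,i=16, bit10=1)
  nb .#..#: next=.  (t=0,i=9, bit9=0)
  nb .#...: next=#  (t=0,i=2, bit8=1)
  nb ..###: next=.  (t=1,i=2, bit7=0)
  nb ..##.: next=#  (t=0,i=5, bit6=1)
  nb ..#.#: next=#  (t=0,i=15, bit5=1)
  nb ..#..: next=.  (t=0,i=1, bit4=0)
  nb ...##: next=#  (t=0,i=4, bit3=1)
  nb ...#.: next=.  (t=0,i=0, bit2=0)
  nb ....#: next=.  (t=0,i=23, bit1=0)
  nb .....: next=.  (t=1,i=23, bit0=0)
  bits 00101110101111101011110101101000 = 784252264

784252264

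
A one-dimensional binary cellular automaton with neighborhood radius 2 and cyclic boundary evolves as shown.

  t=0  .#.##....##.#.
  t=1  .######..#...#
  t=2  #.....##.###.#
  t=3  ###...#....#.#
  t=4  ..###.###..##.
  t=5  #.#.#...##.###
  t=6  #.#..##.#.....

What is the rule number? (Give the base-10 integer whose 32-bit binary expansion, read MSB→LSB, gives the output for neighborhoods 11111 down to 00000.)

862133232

  nb #####: next=.  (t=1,i=3, bit31=0)
  nb ####.: next=.  (t=1,i=5, bit30=0)
  nb ###.#: next=#  (t=2,i=11, bit29=1)
  nb ###..: next=#  (t=1,i=6, bit28=1)
  nb ##.##: next=.  (t=2,i=8, bit27=0)
  nb ##.#.: next=.  (t=0,i=11, bit26=0)
  nb ##..#: next=#  (t=1,i=7, bit25=1)
  nb ##...: next=#  (t=0,i=5, bit24=1)
  nb #.###: next=.  (t=1,i=1, bit23=0)
  nb #.##.: next=#  (t=0,i=3, bit22=1)
  nb #.#.#: next=#  (t=5,i=2, bit21=1)
  nb #.#..: next=.  (t=0,i=12, bit20=0)
  nb #..##: next=.  (t=4,i=10, bit19=0)
  nb #..#.: next=.  (t=0,i=0, bit18=0)
  nb #...#: next=#  (t=1,i=11, bit17=1)
  nb #....: next=#  (t=0,i=6, bit16=1)
  nb .####: next=.  (t=1,i=2, bit15=0)
  nb .###.: next=.  (t=2,i=10, bit14=0)
  nb .##.#: next=.  (t=0,i=10, bit13=0)
  nb .##..: next=#  (t=0,i=4, bit12=1)
  nb .#.##: next=#  (t=0,i=2, bit11=1)
  nb .#.#.: next=.  (t=5,i=3, bit10=0)
  nb .#..#: next=#  (t=0,i=13, bit9=1)
  nb .#...: next=#  (t=1,i=10, bit8=1)
  nb ..###: next=#  (t=4,i=2, bit7=1)
  nb ..##.: next=#  (t=0,i=9, bit6=1)
  nb ..#.#: next=#  (t=0,i=1, bit5=1)
  nb ..#..: next=#  (t=1,i=9, bit4=1)
  nb ...##: next=.  (t=0,i=8, bit3=0)
  nb ...#.: next=.  (t=1,i=12, bit2=0)
  nb ....#: next=.  (t=0,i=7, bit1=0)
  nb .....: next=.  (t=2,i=3, bit0=0)
  bits 00110011011000110001101111110000 = 862133232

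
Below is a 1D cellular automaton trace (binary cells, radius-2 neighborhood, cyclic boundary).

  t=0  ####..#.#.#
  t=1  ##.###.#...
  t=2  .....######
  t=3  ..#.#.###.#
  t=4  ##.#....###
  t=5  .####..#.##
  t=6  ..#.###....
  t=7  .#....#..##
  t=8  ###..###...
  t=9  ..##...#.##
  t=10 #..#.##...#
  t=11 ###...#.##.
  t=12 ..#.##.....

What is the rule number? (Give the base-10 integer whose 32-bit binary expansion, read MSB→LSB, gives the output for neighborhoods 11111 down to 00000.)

3054933789

  nb #####: next=#  (t=0,i=1, bit31=1)
  nb ####.: next=.  (t=0,i=2, bit30=0)
  nb ###.#: next=#  (t=1,i=5, bit29=1)
  nb ###..: next=#  (t=0,i=3, bit28=1)
  nb ##.##: next=.  (t=1,i=2, bit27=0)
  nb ##.#.: next=#  (t=1,i=6, bit26=1)
  nb ##..#: next=#  (t=0,i=4, bit25=1)
  nb ##...: next=.  (t=2,i=0, bit24=0)
  nb #.###: next=.  (t=0,i=10, bit23=0)
  nb #.##.: next=.  (t=5,i=9, bit22=0)
  nb #.#.#: next=.  (t=0,i=8, bit21=0)
  nb #.#..: next=#  (t=1,i=7, bit20=1)
  nb #..##: next=.  (t=7,i=8, bit19=0)
  nb #..#.: next=#  (t=0,i=5, bit18=1)
  nb #...#: next=#  (t=1,i=9, bit17=1)
  nb #....: next=.  (t=2,i=1, bit16=0)
  nb .####: next=#  (t=0,i=0, bit15=1)
  nb .###.: next=.  (t=1,i=4, bit14=0)
  nb .##.#: next=.  (t=1,i=1, bit13=0)
  nb .##..: next=#  (t=9,i=3, bit12=1)
  nb .#.##: next=.  (t=0,i=9, bit11=0)
  nb .#.#.: next=#  (t=0,i=7, bit10=1)
  nb .#..#: next=#  (t=3,i=0, bit9=1)
  nb .#...: next=#  (t=1,i=8, bit8=1)
  nb ..###: next=.  (t=2,i=5, bit7=0)
  nb ..##.: next=.  (t=1,i=0, bit6=0)
  nb ..#.#: next=.  (t=0,i=6, bit5=0)
  nb ..#..: next=#  (t=7,i=6, bit4=1)
  nb ...##: next=#  (t=1,i=10, bit3=1)
  nb ...#.: next=#  (t=6,i=1, bit2=1)
  nb ....#: next=.  (t=2,i=3, bit1=0)
  nb .....: next=#  (t=2,i=2, bit0=1)
  bits 10110110000101101001011100011101 = 3054933789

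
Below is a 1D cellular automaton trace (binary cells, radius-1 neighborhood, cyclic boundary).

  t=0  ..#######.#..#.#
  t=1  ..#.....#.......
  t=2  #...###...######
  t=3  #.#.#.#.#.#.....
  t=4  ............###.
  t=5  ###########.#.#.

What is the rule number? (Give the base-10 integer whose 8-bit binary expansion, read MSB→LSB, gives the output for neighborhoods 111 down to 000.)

  [7] ### => .  t=0,i=3
  [6] ##. => #  t=0,i=8
  [5] #.# => .  t=0,i=9
  [4] #.. => .  t=0,i=0
  [3] .## => #  t=0,i=2
  [2] .#. => .  t=0,i=10
  [1] ..# => .  t=0,i=1
  [0] ... => #  t=1,i=0
  bits 01001001 = 73

73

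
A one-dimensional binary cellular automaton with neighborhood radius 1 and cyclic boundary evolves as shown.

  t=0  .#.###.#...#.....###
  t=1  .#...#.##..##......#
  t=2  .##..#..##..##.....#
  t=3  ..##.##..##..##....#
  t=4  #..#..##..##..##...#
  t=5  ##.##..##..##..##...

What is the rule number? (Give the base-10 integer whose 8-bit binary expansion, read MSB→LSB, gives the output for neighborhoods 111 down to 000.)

  ### -> .   bit 7 = 0  t=0,i=4
  ##. -> #   bit 6 = 1  t=0,i=5
  #.# -> .   bit 5 = 0  t=0,i=0
  #.. -> #   bit 4 = 1  t=0,i=8
  .## -> .   bit 3 = 0  t=0,i=3
  .#. -> #   bit 2 = 1  t=0,i=1
  ..# -> .   bit 1 = 0  t=0,i=10
  ... -> .   bit 0 = 0  t=0,i=9
  bits 01010100 = 84

84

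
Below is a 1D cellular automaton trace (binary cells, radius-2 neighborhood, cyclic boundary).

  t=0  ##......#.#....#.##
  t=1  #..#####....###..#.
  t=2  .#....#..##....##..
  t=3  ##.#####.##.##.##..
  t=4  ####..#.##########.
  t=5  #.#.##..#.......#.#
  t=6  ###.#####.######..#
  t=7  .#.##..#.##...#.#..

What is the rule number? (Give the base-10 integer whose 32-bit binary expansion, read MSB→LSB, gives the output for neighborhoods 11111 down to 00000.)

1323643479

  #####|.  b31=0 t=1,i=5
  ####.|#  b30=1 t=0,i=0
  ###.#|.  b29=0 t=3,i=7
  ###..|.  b28=0 t=0,i=1
  ##.##|#  b27=1 t=3,i=2
  ##.#.|#  b26=1 t=5,i=1
  ##..#|#  b25=1 t=1,i=15
  ##...|.  b24=0 t=0,i=2
  #.###|#  b23=1 t=0,i=17
  #.##.|#  b22=1 t=3,i=9
  #.#.#|#  b21=1 t=5,i=2
  #.#..|.  b20=0 t=0,i=10
  #..##|.  b19=0 t=1,i=2
  #..#.|#  b18=1 t=1,i=16
  #...#|.  b17=0 t=2,i=18
  #....|#  b16=1 t=0,i=3
  .####|.  b15=0 t=0,i=18
  .###.|.  b14=0 t=1,i=13
  .##.#|#  b13=1 t=3,i=1
  .##..|#  b12=1 t=2,i=10
  .#.##|.  b11=0 t=0,i=16
  .#.#.|.  b10=0 t=0,i=9
  .#..#|#  b9=1 t=1,i=1
  .#...|.  b8=0 t=0,i=11
  ..###|.  b7=0 t=1,i=3
  ..##.|#  b6=1 t=2,i=9
  ..#.#|.  b5=0 t=0,i=8
  ..#..|#  b4=1 t=2,i=1
  ...##|.  b3=0 t=1,i=11
  ...#.|#  b2=1 t=0,i=7
  ....#|#  b1=1 t=0,i=6
  .....|#  b0=1 t=0,i=4
  bits 01001110111001010011001001010111 = 1323643479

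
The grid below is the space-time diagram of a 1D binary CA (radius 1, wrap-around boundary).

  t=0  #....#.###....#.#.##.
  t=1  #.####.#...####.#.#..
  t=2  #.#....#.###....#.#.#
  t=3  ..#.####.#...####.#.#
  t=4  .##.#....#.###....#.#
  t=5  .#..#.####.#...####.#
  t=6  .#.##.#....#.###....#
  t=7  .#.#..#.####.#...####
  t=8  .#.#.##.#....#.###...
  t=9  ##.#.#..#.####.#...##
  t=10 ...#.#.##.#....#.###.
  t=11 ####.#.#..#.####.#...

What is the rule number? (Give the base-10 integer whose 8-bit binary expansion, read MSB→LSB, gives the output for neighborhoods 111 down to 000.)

15

  ###|.  b7=0 t=0,i=8
  ##.|.  b6=0 t=0,i=9
  #.#|.  b5=0 t=0,i=6
  #..|.  b4=0 t=0,i=1
  .##|#  b3=1 t=0,i=7
  .#.|#  b2=1 t=0,i=0
  ..#|#  b1=1 t=0,i=4
  ...|#  b0=1 t=0,i=2
  bits 00001111 = 15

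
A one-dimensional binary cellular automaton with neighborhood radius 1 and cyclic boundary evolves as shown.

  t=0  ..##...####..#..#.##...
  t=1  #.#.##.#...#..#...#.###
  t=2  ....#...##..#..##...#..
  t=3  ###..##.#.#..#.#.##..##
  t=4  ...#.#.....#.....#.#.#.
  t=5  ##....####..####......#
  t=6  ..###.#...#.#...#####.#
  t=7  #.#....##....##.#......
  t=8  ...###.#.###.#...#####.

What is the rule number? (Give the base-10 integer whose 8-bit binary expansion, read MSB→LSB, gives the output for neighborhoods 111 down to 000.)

25

  [7] ### => .  t=0,i=8
  [6] ##. => .  t=0,i=3
  [5] #.# => .  t=0,i=17
  [4] #.. => #  t=0,i=4
  [3] .## => #  t=0,i=2
  [2] .#. => .  t=0,i=13
  [1] ..# => .  t=0,i=1
  [0] ... => #  t=0,i=0
  bits 00011001 = 25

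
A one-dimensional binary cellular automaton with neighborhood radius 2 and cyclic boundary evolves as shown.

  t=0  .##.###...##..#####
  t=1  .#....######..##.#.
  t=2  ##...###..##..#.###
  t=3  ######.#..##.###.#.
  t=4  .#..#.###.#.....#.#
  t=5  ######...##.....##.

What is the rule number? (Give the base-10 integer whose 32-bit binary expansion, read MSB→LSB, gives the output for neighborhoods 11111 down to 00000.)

  ##### -> .   bit 31 = 0  t=0,i=16
  ####. -> #   bit 30 = 1  t=0,i=17
  ###.# -> .   bit 29 = 0  t=0,i=18
  ###.. -> #   bit 28 = 1  t=0,i=6
  ##.## -> .   bit 27 = 0  t=0,i=0
  ##.#. -> #   bit 26 = 1  t=1,i=16
  ##..# -> .   bit 25 = 0  t=0,i=12
  ##... -> #   bit 24 = 1  t=0,i=7
  #.### -> .   bit 23 = 0  t=0,i=4
  #.##. -> #   bit 22 = 1  t=0,i=1
  #.#.# -> .   bit 21 = 0  t=3,i=17
  #.#.. -> #   bit 20 = 1  t=1,i=17
  #..## -> .   bit 19 = 0  t=0,i=13
  #..#. -> #   bit 18 = 1  t=1,i=0
  #...# -> #   bit 17 = 1  t=0,i=8
  #.... -> .   bit 16 = 0  t=1,i=3
  .#### -> #   bit 15 = 1  t=0,i=15
  .###. -> .   bit 14 = 0  t=0,i=5
  .##.# -> .   bit 13 = 0  t=0,i=2
  .##.. -> #   bit 12 = 1  t=0,i=11
  .#.## -> #   bit 11 = 1  t=2,i=15
  .#.#. -> #   bit 10 = 1  t=4,i=0
  .#..# -> #   bit 9 = 1  t=1,i=18
  .#... -> .   bit 8 = 0  t=1,i=2
  ..### -> #   bit 7 = 1  t=0,i=14
  ..##. -> #   bit 6 = 1  t=0,i=10
  ..#.# -> #   bit 5 = 1  t=2,i=14
  ..#.. -> #   bit 4 = 1  t=1,i=1
  ...## -> #   bit 3 = 1  t=0,i=9
  ...#. -> .   bit 2 = 0  t=4,i=15
  ....# -> .   bit 1 = 0  t=1,i=4
  ..... -> .   bit 0 = 0  t=4,i=13
  bits 01010101010101101001111011111000 = 1431740152

1431740152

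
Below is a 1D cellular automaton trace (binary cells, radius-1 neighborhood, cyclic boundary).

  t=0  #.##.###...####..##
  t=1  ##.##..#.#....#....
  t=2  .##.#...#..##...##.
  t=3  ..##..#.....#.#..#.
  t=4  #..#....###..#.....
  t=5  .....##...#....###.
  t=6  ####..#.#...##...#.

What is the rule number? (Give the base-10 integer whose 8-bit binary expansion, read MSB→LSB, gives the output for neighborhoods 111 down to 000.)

  [7] ### => .  t=0,i=6
  [6] ##. => #  t=0,i=0
  [5] #.# => #  t=0,i=1
  [4] #.. => .  t=0,i=8
  [3] .## => .  t=0,i=2
  [2] .#. => .  t=1,i=7
  [1] ..# => .  t=0,i=10
  [0] ... => #  t=0,i=9
  bits 01100001 = 97

97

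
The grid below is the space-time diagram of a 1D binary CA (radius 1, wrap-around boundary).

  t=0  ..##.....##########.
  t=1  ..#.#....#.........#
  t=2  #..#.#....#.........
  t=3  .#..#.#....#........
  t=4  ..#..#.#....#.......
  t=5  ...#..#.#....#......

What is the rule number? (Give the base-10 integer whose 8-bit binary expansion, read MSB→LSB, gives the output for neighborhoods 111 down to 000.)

56

  ### -> .   bit 7 = 0  t=0,i=10
  ##. -> .   bit 6 = 0  t=0,i=3
  #.# -> #   bit 5 = 1  t=1,i=3
  #.. -> #   bit 4 = 1  t=0,i=4
  .## -> #   bit 3 = 1  t=0,i=2
  .#. -> .   bit 2 = 0  t=1,i=2
  ..# -> .   bit 1 = 0  t=0,i=1
  ... -> .   bit 0 = 0  t=0,i=0
  bits 00111000 = 56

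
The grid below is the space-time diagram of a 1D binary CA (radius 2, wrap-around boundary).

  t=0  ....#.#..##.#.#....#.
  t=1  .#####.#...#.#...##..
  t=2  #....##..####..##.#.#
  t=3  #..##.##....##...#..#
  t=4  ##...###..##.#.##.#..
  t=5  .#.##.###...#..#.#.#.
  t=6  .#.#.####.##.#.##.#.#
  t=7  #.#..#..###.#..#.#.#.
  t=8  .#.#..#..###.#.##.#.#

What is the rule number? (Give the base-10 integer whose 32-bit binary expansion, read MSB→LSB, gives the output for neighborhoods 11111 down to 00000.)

  [31] ##### => .  t=1,i=3
  [30] ####. => .  t=1,i=4
  [29] ###.# => #  t=1,i=5
  [28] ###.. => #  t=2,i=12
  [27] ##.## => #  t=3,i=5
  [26] ##.#. => #  t=0,i=11
  [25] ##..# => #  t=2,i=7
  [24] ##... => .  t=1,i=19
  [23] #.### => #  t=5,i=6
  [22] #.##. => #  t=2,i=20
  [21] #.#.# => .  t=0,i=12
  [20] #.#.. => .  t=0,i=6
  [19] #..## => .  t=0,i=8
  [18] #..#. => .  t=5,i=0
  [17] #...# => #  t=1,i=9
  [16] #.... => .  t=0,i=0
  [15] .#### => .  t=1,i=2
  [14] .###. => #  t=4,i=6
  [13] .##.# => .  t=0,i=10
  [12] .##.. => #  t=1,i=18
  [11] .#.## => .  t=2,i=19
  [10] .#.#. => #  t=0,i=5
  [9] .#..# => #  t=0,i=7
  [8] .#... => .  t=0,i=15
  [7] ..### => .  t=1,i=1
  [6] ..##. => .  t=0,i=9
  [5] ..#.# => #  t=0,i=4
  [4] ..#.. => .  t=0,i=19
  [3] ...## => #  t=1,i=0
  [2] ...#. => #  t=0,i=3
  [1] ....# => #  t=0,i=2
  [0] ..... => #  t=0,i=1
  bits 00111110110000100101011000101111 = 1052923439

1052923439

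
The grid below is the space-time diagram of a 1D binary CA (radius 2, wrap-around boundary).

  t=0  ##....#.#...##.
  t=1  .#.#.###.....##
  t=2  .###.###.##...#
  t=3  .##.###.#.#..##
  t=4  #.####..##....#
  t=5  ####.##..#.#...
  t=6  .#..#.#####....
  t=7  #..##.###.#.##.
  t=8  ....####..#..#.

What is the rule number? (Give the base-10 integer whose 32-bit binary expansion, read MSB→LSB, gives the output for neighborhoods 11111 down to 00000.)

  ##### -> #   bit 31 = 1  t=6,i=8
  ####. -> .   bit 30 = 0  t=4,i=4
  ###.# -> .   bit 29 = 0  t=2,i=3
  ###.. -> #   bit 28 = 1  t=1,i=7
  ##.## -> #   bit 27 = 1  t=0,i=14
  ##.#. -> .   bit 26 = 0  t=1,i=0
  ##..# -> #   bit 25 = 1  t=4,i=6
  ##... -> .   bit 24 = 0  t=0,i=2
  #.### -> #   bit 23 = 1  t=1,i=5
  #.##. -> .   bit 22 = 0  t=0,i=0
  #.#.# -> #   bit 21 = 1  t=1,i=1
  #.#.. -> .   bit 20 = 0  t=0,i=8
  #..## -> .   bit 19 = 0  t=3,i=12
  #..#. -> #   bit 18 = 1  t=5,i=8
  #...# -> .   bit 17 = 0  t=0,i=10
  #.... -> #   bit 16 = 1  t=0,i=3
  .#### -> #   bit 15 = 1  t=4,i=3
  .###. -> #   bit 14 = 1  t=1,i=6
  .##.# -> #   bit 13 = 1  t=0,i=13
  .##.. -> #   bit 12 = 1  t=0,i=1
  .#.## -> .   bit 11 = 0  t=1,i=4
  .#.#. -> #   bit 10 = 1  t=0,i=7
  .#..# -> .   bit 9 = 0  t=3,i=11
  .#... -> .   bit 8 = 0  t=0,i=9
  ..### -> .   bit 7 = 0  t=5,i=0
  ..##. -> .   bit 6 = 0  t=0,i=12
  ..#.# -> #   bit 5 = 1  t=0,i=6
  ..#.. -> .   bit 4 = 0  t=6,i=1
  ...## -> .   bit 3 = 0  t=0,i=11
  ...#. -> #   bit 2 = 1  t=0,i=5
  ....# -> .   bit 1 = 0  t=0,i=4
  ..... -> #   bit 0 = 1  t=1,i=10
  bits 10011010101001011111010000100101 = 2594567205

2594567205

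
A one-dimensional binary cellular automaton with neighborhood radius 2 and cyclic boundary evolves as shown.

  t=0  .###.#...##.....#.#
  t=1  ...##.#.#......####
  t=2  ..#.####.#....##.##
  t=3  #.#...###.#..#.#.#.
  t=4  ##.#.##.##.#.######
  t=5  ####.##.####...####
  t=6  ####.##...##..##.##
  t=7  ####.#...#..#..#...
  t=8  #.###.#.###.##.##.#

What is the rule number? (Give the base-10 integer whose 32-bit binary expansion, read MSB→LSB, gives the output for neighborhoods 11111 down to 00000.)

  ##### -> #   bit 31 = 1  t=4,i=15
  ####. -> #   bit 30 = 1  t=1,i=17
  ###.# -> #   bit 29 = 1  t=0,i=3
  ###.. -> #   bit 28 = 1  t=1,i=18
  ##.## -> .   bit 27 = 0  t=2,i=16
  ##.#. -> #   bit 26 = 1  t=0,i=4
  ##..# -> #   bit 25 = 1  t=2,i=0
  ##... -> .   bit 24 = 0  t=0,i=11
  #.### -> .   bit 23 = 0  t=0,i=1
  #.##. -> #   bit 22 = 1  t=2,i=17
  #.#.# -> #   bit 21 = 1  t=0,i=18
  #.#.. -> .   bit 20 = 0  t=0,i=5
  #..## -> .   bit 19 = 0  t=6,i=13
  #..#. -> .   bit 18 = 0  t=2,i=1
  #...# -> .   bit 17 = 0  t=0,i=7
  #.... -> .   bit 16 = 0  t=0,i=12
  .#### -> .   bit 15 = 0  t=1,i=16
  .###. -> .   bit 14 = 0  t=0,i=2
  .##.# -> #   bit 13 = 1  t=1,i=4
  .##.. -> .   bit 12 = 0  t=0,i=10
  .#.## -> .   bit 11 = 0  t=0,i=0
  .#.#. -> #   bit 10 = 1  t=0,i=17
  .#..# -> #   bit 9 = 1  t=3,i=11
  .#... -> #   bit 8 = 1  t=0,i=6
  ..### -> #   bit 7 = 1  t=1,i=15
  ..##. -> .   bit 6 = 0  t=0,i=9
  ..#.# -> #   bit 5 = 1  t=0,i=16
  ..#.. -> #   bit 4 = 1  t=7,i=9
  ...## -> #   bit 3 = 1  t=0,i=8
  ...#. -> #   bit 2 = 1  t=0,i=15
  ....# -> .   bit 1 = 0  t=0,i=14
  ..... -> .   bit 0 = 0  t=0,i=13
  bits 11110110011000000010011110111100 = 4133496764

4133496764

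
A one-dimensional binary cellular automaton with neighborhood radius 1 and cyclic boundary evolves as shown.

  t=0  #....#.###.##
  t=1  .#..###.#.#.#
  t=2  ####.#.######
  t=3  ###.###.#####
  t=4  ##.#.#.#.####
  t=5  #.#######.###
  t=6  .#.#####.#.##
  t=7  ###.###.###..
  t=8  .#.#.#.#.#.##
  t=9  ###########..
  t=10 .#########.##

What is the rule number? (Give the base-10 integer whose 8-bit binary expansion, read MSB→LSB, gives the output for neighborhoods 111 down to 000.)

  ###|#  b7=1 t=0,i=8
  ##.|.  b6=0 t=0,i=0
  #.#|#  b5=1 t=0,i=6
  #..|#  b4=1 t=0,i=1
  .##|.  b3=0 t=0,i=7
  .#.|#  b2=1 t=0,i=5
  ..#|#  b1=1 t=0,i=4
  ...|.  b0=0 t=0,i=2
  bits 10110110 = 182

182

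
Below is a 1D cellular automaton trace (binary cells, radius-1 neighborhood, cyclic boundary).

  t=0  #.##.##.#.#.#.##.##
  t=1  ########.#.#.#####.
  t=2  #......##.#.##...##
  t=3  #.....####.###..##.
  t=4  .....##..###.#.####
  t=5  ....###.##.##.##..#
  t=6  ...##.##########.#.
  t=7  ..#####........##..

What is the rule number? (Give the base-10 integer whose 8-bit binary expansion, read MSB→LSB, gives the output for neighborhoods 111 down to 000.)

106

  nb ###: next=.  (t=0,i=18, bit7=0)
  nb ##.: next=#  (t=0,i=0, bit6=1)
  nb #.#: next=#  (t=0,i=1, bit5=1)
  nb #..: next=.  (t=2,i=1, bit4=0)
  nb .##: next=#  (t=0,i=2, bit3=1)
  nb .#.: next=.  (t=0,i=8, bit2=0)
  nb ..#: next=#  (t=2,i=6, bit1=1)
  nb ...: next=.  (t=2,i=2, bit0=0)
  bits 01101010 = 106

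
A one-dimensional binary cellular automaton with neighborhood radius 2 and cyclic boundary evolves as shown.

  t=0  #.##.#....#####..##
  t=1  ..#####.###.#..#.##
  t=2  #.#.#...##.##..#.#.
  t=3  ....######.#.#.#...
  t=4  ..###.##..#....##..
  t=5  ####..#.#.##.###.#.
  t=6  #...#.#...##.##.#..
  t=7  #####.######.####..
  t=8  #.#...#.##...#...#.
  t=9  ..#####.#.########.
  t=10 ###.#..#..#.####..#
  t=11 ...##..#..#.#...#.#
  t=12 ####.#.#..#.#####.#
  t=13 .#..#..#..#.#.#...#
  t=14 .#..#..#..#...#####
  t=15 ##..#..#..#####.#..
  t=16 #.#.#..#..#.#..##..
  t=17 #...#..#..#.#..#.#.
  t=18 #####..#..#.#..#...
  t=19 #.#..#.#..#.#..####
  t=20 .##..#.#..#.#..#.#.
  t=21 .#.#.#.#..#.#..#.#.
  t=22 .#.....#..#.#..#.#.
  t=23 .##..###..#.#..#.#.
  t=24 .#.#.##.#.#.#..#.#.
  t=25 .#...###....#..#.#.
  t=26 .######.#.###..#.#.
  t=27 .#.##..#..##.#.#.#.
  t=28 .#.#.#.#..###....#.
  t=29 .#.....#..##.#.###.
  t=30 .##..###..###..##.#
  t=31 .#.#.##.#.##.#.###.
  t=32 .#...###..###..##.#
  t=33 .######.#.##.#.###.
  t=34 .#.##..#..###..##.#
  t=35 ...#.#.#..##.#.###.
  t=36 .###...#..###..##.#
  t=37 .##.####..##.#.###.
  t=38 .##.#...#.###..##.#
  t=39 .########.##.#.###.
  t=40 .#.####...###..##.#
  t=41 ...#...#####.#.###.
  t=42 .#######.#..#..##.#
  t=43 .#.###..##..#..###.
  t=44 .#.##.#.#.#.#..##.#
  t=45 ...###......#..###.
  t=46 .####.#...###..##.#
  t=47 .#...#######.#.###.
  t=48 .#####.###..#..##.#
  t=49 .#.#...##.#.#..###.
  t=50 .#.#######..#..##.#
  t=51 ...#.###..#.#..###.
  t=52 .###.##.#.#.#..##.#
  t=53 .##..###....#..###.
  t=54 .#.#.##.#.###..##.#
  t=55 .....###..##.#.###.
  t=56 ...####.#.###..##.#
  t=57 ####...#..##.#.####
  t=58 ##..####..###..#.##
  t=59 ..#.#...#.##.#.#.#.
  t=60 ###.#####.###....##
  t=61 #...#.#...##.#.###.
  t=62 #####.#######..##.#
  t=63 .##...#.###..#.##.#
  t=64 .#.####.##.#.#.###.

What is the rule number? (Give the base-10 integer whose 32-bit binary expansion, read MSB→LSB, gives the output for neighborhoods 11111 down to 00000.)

  [31] ##### => #  t=0,i=12
  [30] ####. => .  t=0,i=13
  [29] ###.# => .  t=0,i=0
  [28] ###.. => .  t=0,i=14
  [27] ##.## => .  t=0,i=1
  [26] ##.#. => #  t=0,i=4
  [25] ##..# => #  t=0,i=15
  [24] ##... => #  t=4,i=17
  [23] #.### => #  t=1,i=8
  [22] #.##. => #  t=0,i=2
  [21] #.#.# => .  t=2,i=0
  [20] #.#.. => #  t=0,i=5
  [19] #..## => .  t=0,i=16
  [18] #..#. => .  t=1,i=14
  [17] #...# => #  t=2,i=6
  [16] #.... => .  t=0,i=7
  [15] .#### => .  t=0,i=11
  [14] .###. => #  t=0,i=18
  [13] .##.# => #  t=0,i=3
  [12] .##.. => .  t=1,i=18
  [11] .#.## => .  t=1,i=16
  [10] .#.#. => .  t=2,i=1
  [9] .#..# => .  t=1,i=13
  [8] .#... => #  t=0,i=6
  [7] ..### => #  t=0,i=10
  [6] ..##. => #  t=2,i=8
  [5] ..#.# => #  t=1,i=15
  [4] ..#.. => #  t=4,i=10
  [3] ...## => #  t=0,i=9
  [2] ...#. => #  t=6,i=3
  [1] ....# => #  t=0,i=8
  [0] ..... => .  t=3,i=0
  bits 10000111110100100110000111111110 = 2278711806

2278711806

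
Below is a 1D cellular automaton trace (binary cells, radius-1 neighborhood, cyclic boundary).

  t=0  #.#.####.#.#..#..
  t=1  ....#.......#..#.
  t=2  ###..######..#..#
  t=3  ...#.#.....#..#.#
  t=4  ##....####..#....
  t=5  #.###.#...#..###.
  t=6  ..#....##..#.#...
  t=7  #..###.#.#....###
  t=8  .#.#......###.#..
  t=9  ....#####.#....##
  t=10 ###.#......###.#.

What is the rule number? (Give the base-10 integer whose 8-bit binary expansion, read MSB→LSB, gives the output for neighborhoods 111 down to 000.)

  ###|.  b7=0 t=0,i=5
  ##.|.  b6=0 t=0,i=7
  #.#|.  b5=0 t=0,i=1
  #..|#  b4=1 t=0,i=12
  .##|#  b3=1 t=0,i=4
  .#.|.  b2=0 t=0,i=0
  ..#|.  b1=0 t=0,i=13
  ...|#  b0=1 t=1,i=0
  bits 00011001 = 25

25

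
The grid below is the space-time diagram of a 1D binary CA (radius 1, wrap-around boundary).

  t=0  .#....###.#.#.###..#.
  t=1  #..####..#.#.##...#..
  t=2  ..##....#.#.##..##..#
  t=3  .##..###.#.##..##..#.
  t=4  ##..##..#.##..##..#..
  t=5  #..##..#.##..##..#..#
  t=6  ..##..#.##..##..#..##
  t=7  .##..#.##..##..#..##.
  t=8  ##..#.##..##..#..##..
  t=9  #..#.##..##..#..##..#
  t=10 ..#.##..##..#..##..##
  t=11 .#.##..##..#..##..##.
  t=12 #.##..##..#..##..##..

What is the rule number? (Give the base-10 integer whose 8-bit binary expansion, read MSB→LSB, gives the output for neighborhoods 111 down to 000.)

  [7] ### => .  t=0,i=7
  [6] ##. => .  t=0,i=8
  [5] #.# => #  t=0,i=9
  [4] #.. => .  t=0,i=2
  [3] .## => #  t=0,i=6
  [2] .#. => .  t=0,i=1
  [1] ..# => #  t=0,i=0
  [0] ... => #  t=0,i=3
  bits 00101011 = 43

43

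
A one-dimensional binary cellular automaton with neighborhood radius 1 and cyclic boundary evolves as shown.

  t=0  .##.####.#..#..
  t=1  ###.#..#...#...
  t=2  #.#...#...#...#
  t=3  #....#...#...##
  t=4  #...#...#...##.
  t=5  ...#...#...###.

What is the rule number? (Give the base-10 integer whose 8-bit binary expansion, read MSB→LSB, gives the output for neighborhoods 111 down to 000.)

74

  [7] ### => .  t=0,i=5
  [6] ##. => #  t=0,i=2
  [5] #.# => .  t=0,i=3
  [4] #.. => .  t=0,i=10
  [3] .## => #  t=0,i=1
  [2] .#. => .  t=0,i=9
  [1] ..# => #  t=0,i=0
  [0] ... => .  t=0,i=14
  bits 01001010 = 74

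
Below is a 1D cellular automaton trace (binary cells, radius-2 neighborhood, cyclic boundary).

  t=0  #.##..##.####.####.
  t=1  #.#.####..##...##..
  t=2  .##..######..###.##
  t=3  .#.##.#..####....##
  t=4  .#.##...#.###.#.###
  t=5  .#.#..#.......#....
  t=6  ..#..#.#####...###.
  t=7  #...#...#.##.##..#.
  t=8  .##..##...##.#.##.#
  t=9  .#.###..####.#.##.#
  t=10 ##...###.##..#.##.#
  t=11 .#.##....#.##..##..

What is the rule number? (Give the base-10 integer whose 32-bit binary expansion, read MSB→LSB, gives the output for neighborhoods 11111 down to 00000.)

1383048521

  #####|.  b31=0 t=2,i=7
  ####.|#  b30=1 t=0,i=11
  ###.#|.  b29=0 t=0,i=12
  ###..|#  b28=1 t=1,i=7
  ##.##|.  b27=0 t=0,i=8
  ##.#.|.  b26=0 t=0,i=18
  ##..#|#  b25=1 t=0,i=4
  ##...|.  b24=0 t=1,i=12
  #.###|.  b23=0 t=0,i=9
  #.##.|#  b22=1 t=0,i=2
  #.#.#|#  b21=1 t=0,i=0
  #.#..|.  b20=0 t=3,i=6
  #..##|#  b19=1 t=0,i=5
  #..#.|#  b18=1 t=1,i=18
  #...#|#  b17=1 t=1,i=13
  #....|#  b16=1 t=3,i=14
  .####|#  b15=1 t=0,i=10
  .###.|.  b14=0 t=2,i=14
  .##.#|#  b13=1 t=0,i=7
  .##..|.  b12=0 t=0,i=3
  .#.##|.  b11=0 t=0,i=1
  .#.#.|#  b10=1 t=1,i=1
  .#..#|.  b9=0 t=3,i=7
  .#...|#  b8=1 t=5,i=7
  ..###|.  b7=0 t=2,i=5
  ..##.|#  b6=1 t=0,i=6
  ..#.#|.  b5=0 t=1,i=0
  ..#..|.  b4=0 t=5,i=6
  ...##|#  b3=1 t=1,i=14
  ...#.|.  b2=0 t=4,i=7
  ....#|.  b1=0 t=3,i=15
  .....|#  b0=1 t=5,i=9
  bits 01010010011011111010010101001001 = 1383048521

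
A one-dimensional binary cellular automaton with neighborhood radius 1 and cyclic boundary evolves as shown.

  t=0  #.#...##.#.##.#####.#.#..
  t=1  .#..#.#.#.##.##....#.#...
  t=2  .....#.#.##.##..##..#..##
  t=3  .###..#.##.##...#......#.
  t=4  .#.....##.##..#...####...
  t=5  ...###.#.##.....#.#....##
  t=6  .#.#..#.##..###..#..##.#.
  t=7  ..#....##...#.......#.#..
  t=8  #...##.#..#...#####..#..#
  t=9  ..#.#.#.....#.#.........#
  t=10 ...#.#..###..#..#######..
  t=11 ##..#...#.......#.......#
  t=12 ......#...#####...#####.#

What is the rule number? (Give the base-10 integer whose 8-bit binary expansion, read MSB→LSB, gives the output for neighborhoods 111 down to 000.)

41

  ### -> .   bit 7 = 0  t=0,i=15
  ##. -> .   bit 6 = 0  t=0,i=7
  #.# -> #   bit 5 = 1  t=0,i=1
  #.. -> .   bit 4 = 0  t=0,i=3
  .## -> #   bit 3 = 1  t=0,i=6
  .#. -> .   bit 2 = 0  t=0,i=0
  ..# -> .   bit 1 = 0  t=0,i=5
  ... -> #   bit 0 = 1  t=0,i=4
  bits 00101001 = 41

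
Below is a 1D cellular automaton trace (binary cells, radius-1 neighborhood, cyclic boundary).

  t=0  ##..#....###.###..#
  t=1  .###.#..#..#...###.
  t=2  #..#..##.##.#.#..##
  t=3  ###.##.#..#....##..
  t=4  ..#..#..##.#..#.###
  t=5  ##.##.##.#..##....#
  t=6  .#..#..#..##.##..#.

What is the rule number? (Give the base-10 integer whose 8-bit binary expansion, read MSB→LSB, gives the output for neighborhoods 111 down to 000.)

  ###|.  b7=0 t=0,i=0
  ##.|#  b6=1 t=0,i=1
  #.#|.  b5=0 t=0,i=12
  #..|#  b4=1 t=0,i=2
  .##|.  b3=0 t=0,i=9
  .#.|.  b2=0 t=0,i=4
  ..#|#  b1=1 t=0,i=3
  ...|.  b0=0 t=0,i=6
  bits 01010010 = 82

82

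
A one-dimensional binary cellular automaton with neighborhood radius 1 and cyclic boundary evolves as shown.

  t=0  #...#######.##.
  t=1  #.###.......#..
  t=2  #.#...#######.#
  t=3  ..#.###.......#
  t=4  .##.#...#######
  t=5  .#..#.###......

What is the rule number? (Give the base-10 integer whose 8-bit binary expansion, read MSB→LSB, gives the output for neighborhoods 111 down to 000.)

  nb ###: next=.  (t=0,i=5, bit7=0)
  nb ##.: next=.  (t=0,i=10, bit6=0)
  nb #.#: next=.  (t=0,i=11, bit5=0)
  nb #..: next=.  (t=0,i=1, bit4=0)
  nb .##: next=#  (t=0,i=4, bit3=1)
  nb .#.: next=#  (t=0,i=0, bit2=1)
  nb ..#: next=#  (t=0,i=3, bit1=1)
  nb ...: next=#  (t=0,i=2, bit0=1)
  bits 00001111 = 15

15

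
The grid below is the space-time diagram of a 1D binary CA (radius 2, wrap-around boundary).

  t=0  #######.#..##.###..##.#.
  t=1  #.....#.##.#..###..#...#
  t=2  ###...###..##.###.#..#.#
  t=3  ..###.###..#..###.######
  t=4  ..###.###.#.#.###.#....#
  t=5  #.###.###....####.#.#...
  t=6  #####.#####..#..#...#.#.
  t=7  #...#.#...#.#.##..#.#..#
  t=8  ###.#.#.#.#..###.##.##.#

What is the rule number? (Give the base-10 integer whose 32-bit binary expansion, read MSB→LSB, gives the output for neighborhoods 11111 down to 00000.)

  #####|.  b31=0 t=0,i=2
  ####.|.  b30=0 t=0,i=5
  ###.#|#  b29=1 t=0,i=6
  ###..|#  b28=1 t=0,i=16
  ##.##|.  b27=0 t=0,i=13
  ##.#.|.  b26=0 t=0,i=7
  ##..#|.  b25=0 t=0,i=17
  ##...|#  b24=1 t=1,i=1
  #.###|#  b23=1 t=0,i=0
  #.##.|#  b22=1 t=1,i=8
  #.#.#|.  b21=0 t=0,i=22
  #.#..|#  b20=1 t=0,i=8
  #..##|.  b19=0 t=0,i=10
  #..#.|#  b18=1 t=1,i=18
  #...#|#  b17=1 t=1,i=21
  #....|#  b16=1 t=1,i=2
  .####|.  b15=0 t=0,i=1
  .###.|#  b14=1 t=0,i=15
  .##.#|.  b13=0 t=0,i=12
  .##..|#  b12=1 t=1,i=0
  .#.##|#  b11=1 t=0,i=23
  .#.#.|.  b10=0 t=4,i=11
  .#..#|#  b9=1 t=0,i=9
  .#...|.  b8=0 t=1,i=20
  ..###|#  b7=1 t=1,i=14
  ..##.|#  b6=1 t=0,i=11
  ..#.#|#  b5=1 t=1,i=6
  ..#..|.  b4=0 t=1,i=19
  ...##|.  b3=0 t=1,i=22
  ...#.|.  b2=0 t=1,i=5
  ....#|.  b1=0 t=1,i=4
  .....|.  b0=0 t=1,i=3
  bits 00110001110101110101101011100000 = 836197088

836197088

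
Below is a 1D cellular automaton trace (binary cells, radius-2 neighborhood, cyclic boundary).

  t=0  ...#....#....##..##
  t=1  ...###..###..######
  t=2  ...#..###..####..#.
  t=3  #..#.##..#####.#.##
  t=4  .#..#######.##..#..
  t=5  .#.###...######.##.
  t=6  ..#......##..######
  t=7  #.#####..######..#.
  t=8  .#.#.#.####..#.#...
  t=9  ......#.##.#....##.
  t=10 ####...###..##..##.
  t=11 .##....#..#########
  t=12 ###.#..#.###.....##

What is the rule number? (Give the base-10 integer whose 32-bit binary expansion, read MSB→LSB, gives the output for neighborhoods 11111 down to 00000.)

  #####|.  b31=0 t=1,i=15
  ####.|#  b30=1 t=1,i=17
  ###.#|#  b29=1 t=3,i=13
  ###..|.  b28=0 t=1,i=5
  ##.##|#  b27=1 t=4,i=11
  ##.#.|.  b26=0 t=3,i=14
  ##..#|#  b25=1 t=0,i=15
  ##...|.  b24=0 t=0,i=0
  #.###|.  b23=0 t=3,i=17
  #.##.|#  b22=1 t=3,i=5
  #.#.#|.  b21=0 t=3,i=15
  #.#..|.  b20=0 t=8,i=15
  #..##|#  b19=1 t=0,i=16
  #..#.|.  b18=0 t=2,i=16
  #...#|.  b17=0 t=0,i=1
  #....|#  b16=1 t=0,i=5
  .####|#  b15=1 t=1,i=14
  .###.|.  b14=0 t=1,i=4
  .##.#|#  b13=1 t=9,i=9
  .##..|#  b12=1 t=0,i=14
  .#.##|#  b11=1 t=3,i=4
  .#.#.|.  b10=0 t=7,i=18
  .#..#|.  b9=0 t=2,i=4
  .#...|#  b8=1 t=0,i=4
  ..###|#  b7=1 t=1,i=3
  ..##.|#  b6=1 t=0,i=13
  ..#.#|.  b5=0 t=3,i=3
  ..#..|#  b4=1 t=0,i=3
  ...##|.  b3=0 t=0,i=12
  ...#.|.  b2=0 t=0,i=2
  ....#|.  b1=0 t=0,i=6
  .....|#  b0=1 t=6,i=5
  bits 01101010010010011011100111010001 = 1783216593

1783216593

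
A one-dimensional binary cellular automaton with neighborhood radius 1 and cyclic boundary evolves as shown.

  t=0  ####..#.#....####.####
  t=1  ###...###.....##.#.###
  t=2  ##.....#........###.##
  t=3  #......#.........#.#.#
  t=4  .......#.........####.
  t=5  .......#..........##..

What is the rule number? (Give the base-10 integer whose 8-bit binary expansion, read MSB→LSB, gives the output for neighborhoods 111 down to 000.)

164

  ### -> #   bit 7 = 1  t=0,i=0
  ##. -> .   bit 6 = 0  t=0,i=3
  #.# -> #   bit 5 = 1  t=0,i=7
  #.. -> .   bit 4 = 0  t=0,i=4
  .## -> .   bit 3 = 0  t=0,i=13
  .#. -> #   bit 2 = 1  t=0,i=6
  ..# -> .   bit 1 = 0  t=0,i=5
  ... -> .   bit 0 = 0  t=0,i=10
  bits 10100100 = 164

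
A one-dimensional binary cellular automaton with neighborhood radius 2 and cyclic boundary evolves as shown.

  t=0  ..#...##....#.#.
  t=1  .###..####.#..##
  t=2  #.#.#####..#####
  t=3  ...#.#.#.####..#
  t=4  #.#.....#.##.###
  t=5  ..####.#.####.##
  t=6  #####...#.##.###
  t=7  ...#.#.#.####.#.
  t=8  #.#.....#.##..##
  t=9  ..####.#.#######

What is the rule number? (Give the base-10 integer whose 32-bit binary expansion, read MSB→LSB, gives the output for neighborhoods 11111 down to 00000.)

  nb #####: next=.  (t=2,i=6, bit31=0)
  nb ####.: next=#  (t=1,i=8, bit30=1)
  nb ###.#: next=.  (t=1,i=9, bit29=0)
  nb ###..: next=.  (t=1,i=3, bit28=0)
  nb ##.##: next=#  (t=1,i=0, bit27=1)
  nb ##.#.: next=.  (t=1,i=10, bit26=0)
  nb ##..#: next=#  (t=1,i=4, bit25=1)
  nb ##...: next=#  (t=0,i=8, bit24=1)
  nb #.###: next=.  (t=1,i=1, bit23=0)
  nb #.##.: next=#  (t=4,i=10, bit22=1)
  nb #.#.#: next=.  (t=2,i=2, bit21=0)
  nb #.#..: next=#  (t=0,i=14, bit20=1)
  nb #..##: next=#  (t=1,i=5, bit19=1)
  nb #..#.: next=#  (t=3,i=14, bit18=1)
  nb #...#: next=.  (t=0,i=0, bit17=0)
  nb #....: next=#  (t=0,i=9, bit16=1)
  nb .####: next=#  (t=1,i=7, bit15=1)
  nb .###.: next=#  (t=1,i=2, bit14=1)
  nb .##.#: next=#  (t=1,i=15, bit13=1)
  nb .##..: next=#  (t=0,i=7, bit12=1)
  nb .#.##: next=#  (t=2,i=3, bit11=1)
  nb .#.#.: next=.  (t=0,i=13, bit10=0)
  nb .#..#: next=#  (t=1,i=12, bit9=1)
  nb .#...: next=#  (t=0,i=3, bit8=1)
  nb ..###: next=#  (t=1,i=6, bit7=1)
  nb ..##.: next=#  (t=0,i=6, bit6=1)
  nb ..#.#: next=.  (t=0,i=12, bit5=0)
  nb ..#..: next=#  (t=0,i=2, bit4=1)
  nb ...##: next=.  (t=0,i=5, bit3=0)
  nb ...#.: next=#  (t=0,i=1, bit2=1)
  nb ....#: next=.  (t=0,i=10, bit1=0)
  nb .....: next=#  (t=4,i=5, bit0=1)
  bits 01001011010111011111101111010101 = 1264450517

1264450517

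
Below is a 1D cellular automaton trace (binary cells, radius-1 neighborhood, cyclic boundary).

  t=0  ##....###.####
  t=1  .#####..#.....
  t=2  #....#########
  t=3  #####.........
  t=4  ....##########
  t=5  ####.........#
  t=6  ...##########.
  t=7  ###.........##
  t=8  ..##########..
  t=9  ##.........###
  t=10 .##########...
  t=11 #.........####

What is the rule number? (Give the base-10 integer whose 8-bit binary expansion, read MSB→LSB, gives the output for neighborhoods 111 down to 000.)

87

  ### -> .   bit 7 = 0  t=0,i=0
  ##. -> #   bit 6 = 1  t=0,i=1
  #.# -> .   bit 5 = 0  t=0,i=9
  #.. -> #   bit 4 = 1  t=0,i=2
  .## -> .   bit 3 = 0  t=0,i=6
  .#. -> #   bit 2 = 1  t=1,i=8
  ..# -> #   bit 1 = 1  t=0,i=5
  ... -> #   bit 0 = 1  t=0,i=3
  bits 01010111 = 87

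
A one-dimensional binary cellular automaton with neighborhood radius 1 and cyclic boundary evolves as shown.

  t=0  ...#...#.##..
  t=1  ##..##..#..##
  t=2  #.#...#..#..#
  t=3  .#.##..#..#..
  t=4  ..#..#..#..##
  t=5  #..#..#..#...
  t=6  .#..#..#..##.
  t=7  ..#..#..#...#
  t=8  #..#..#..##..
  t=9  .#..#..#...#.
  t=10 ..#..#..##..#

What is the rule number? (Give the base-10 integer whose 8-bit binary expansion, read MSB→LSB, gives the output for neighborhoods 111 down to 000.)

  [7] ### => #  t=1,i=0
  [6] ##. => .  t=0,i=10
  [5] #.# => #  t=0,i=8
  [4] #.. => #  t=0,i=4
  [3] .## => .  t=0,i=9
  [2] .#. => .  t=0,i=3
  [1] ..# => .  t=0,i=2
  [0] ... => #  t=0,i=0
  bits 10110001 = 177

177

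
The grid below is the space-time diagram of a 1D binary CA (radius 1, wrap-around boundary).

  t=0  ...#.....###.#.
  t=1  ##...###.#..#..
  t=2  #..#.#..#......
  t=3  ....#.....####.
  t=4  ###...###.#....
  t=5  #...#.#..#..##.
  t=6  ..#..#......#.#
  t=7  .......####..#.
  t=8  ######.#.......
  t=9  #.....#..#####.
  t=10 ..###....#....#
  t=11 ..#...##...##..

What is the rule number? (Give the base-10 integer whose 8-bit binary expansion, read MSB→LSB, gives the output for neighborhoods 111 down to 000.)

  ###|.  b7=0 t=0,i=10
  ##.|.  b6=0 t=0,i=11
  #.#|#  b5=1 t=0,i=12
  #..|.  b4=0 t=0,i=4
  .##|#  b3=1 t=0,i=9
  .#.|.  b2=0 t=0,i=3
  ..#|.  b1=0 t=0,i=2
  ...|#  b0=1 t=0,i=0
  bits 00101001 = 41

41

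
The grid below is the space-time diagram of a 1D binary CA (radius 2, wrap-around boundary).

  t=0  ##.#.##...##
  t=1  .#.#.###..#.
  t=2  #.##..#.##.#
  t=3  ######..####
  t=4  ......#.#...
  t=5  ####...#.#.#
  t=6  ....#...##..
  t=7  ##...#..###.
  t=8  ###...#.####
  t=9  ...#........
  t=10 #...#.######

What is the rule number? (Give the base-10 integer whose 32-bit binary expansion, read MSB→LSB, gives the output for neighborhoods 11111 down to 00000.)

728004545

  nb #####: next=.  (t=3,i=0, bit31=0)
  nb ####.: next=.  (t=0,i=0, bit30=0)
  nb ###.#: next=#  (t=0,i=1, bit29=1)
  nb ###..: next=.  (t=1,i=7, bit28=0)
  nb ##.##: next=#  (t=2,i=1, bit27=1)
  nb ##.#.: next=.  (t=0,i=2, bit26=0)
  nb ##..#: next=#  (t=1,i=8, bit25=1)
  nb ##...: next=#  (t=0,i=7, bit24=1)
  nb #.###: next=.  (t=1,i=5, bit23=0)
  nb #.##.: next=#  (t=0,i=5, bit22=1)
  nb #.#.#: next=#  (t=0,i=3, bit21=1)
  nb #.#..: next=.  (t=4,i=8, bit20=0)
  nb #..##: next=.  (t=3,i=7, bit19=0)
  nb #..#.: next=#  (t=1,i=0, bit18=1)
  nb #...#: next=.  (t=0,i=8, bit17=0)
  nb #....: next=.  (t=4,i=10, bit16=0)
  nb .####: next=.  (t=0,i=11, bit15=0)
  nb .###.: next=#  (t=1,i=6, bit14=1)
  nb .##.#: next=#  (t=2,i=0, bit13=1)
  nb .##..: next=#  (t=0,i=6, bit12=1)
  nb .#.##: next=.  (t=0,i=4, bit11=0)
  nb .#.#.: next=#  (t=1,i=2, bit10=1)
  nb .#..#: next=#  (t=1,i=11, bit9=1)
  nb .#...: next=#  (t=4,i=9, bit8=1)
  nb ..###: next=#  (t=0,i=10, bit7=1)
  nb ..##.: next=#  (t=6,i=8, bit6=1)
  nb ..#.#: next=.  (t=1,i=1, bit5=0)
  nb ..#..: next=.  (t=1,i=10, bit4=0)
  nb ...##: next=.  (t=0,i=9, bit3=0)
  nb ...#.: next=.  (t=4,i=5, bit2=0)
  nb ....#: next=.  (t=4,i=4, bit1=0)
  nb .....: next=#  (t=4,i=0, bit0=1)
  bits 00101011011001000111011111000001 = 728004545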